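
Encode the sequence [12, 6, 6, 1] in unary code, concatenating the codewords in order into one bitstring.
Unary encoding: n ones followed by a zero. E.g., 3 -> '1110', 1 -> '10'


Encode each number as n ones followed by a terminating 0:
  12 -> 1111111111110 (13 bits)
  6 -> 1111110 (7 bits)
  6 -> 1111110 (7 bits)
  1 -> 10 (2 bits)
Total length = 13 + 7 + 7 + 2 = 29 bits.

Unary([12, 6, 6, 1]) = 11111111111101111110111111010 (29 bits)


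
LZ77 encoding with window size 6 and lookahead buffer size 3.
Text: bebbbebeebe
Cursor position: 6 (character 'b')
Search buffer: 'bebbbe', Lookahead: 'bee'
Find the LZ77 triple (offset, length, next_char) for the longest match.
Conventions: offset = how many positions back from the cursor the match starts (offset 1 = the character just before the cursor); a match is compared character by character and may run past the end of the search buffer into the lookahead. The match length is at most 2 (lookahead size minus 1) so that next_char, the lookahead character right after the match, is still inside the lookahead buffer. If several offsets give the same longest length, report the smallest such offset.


Try each offset into the search buffer:
  offset=1 (pos 5, char 'e'): match length 0
  offset=2 (pos 4, char 'b'): match length 2
  offset=3 (pos 3, char 'b'): match length 1
  offset=4 (pos 2, char 'b'): match length 1
  offset=5 (pos 1, char 'e'): match length 0
  offset=6 (pos 0, char 'b'): match length 2
Longest match has length 2, found at offsets 2, 6; take the smallest, offset 2.
next_char = character at position 6 + 2 = 8 -> 'e'

Best match: offset=2, length=2 (matching 'be' starting at position 4)
LZ77 triple: (2, 2, 'e')


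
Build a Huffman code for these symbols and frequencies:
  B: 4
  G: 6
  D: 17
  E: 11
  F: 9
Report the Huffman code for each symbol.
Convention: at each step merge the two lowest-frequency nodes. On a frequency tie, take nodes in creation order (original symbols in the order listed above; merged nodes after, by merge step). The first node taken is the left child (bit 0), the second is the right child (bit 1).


Huffman tree construction:
Step 1: Merge B(4) + G(6) = 10
Step 2: Merge F(9) + (B+G)(10) = 19
Step 3: Merge E(11) + D(17) = 28
Step 4: Merge (F+(B+G))(19) + (E+D)(28) = 47
Read each symbol's code off the tree from the root (left child = 0, right child = 1).

Codes:
  B: 010 (length 3)
  G: 011 (length 3)
  D: 11 (length 2)
  E: 10 (length 2)
  F: 00 (length 2)
Average code length: 104/47 = 2.2128 bits/symbol


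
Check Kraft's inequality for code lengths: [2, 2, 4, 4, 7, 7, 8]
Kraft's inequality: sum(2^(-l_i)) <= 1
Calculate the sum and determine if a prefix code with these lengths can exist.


Sum = 2^(-2) + 2^(-2) + 2^(-4) + 2^(-4) + 2^(-7) + 2^(-7) + 2^(-8)
    = 0.25 + 0.25 + 0.0625 + 0.0625 + 0.0078125 + 0.0078125 + 0.00390625
    = 165/256 = 0.64453125
Since 0.64453125 <= 1, Kraft's inequality IS satisfied.
A prefix code with these lengths CAN exist.

Kraft sum = 0.64453125. Satisfied.


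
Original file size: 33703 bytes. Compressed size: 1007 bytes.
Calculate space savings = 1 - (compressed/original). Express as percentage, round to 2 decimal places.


ratio = compressed/original = 1007/33703 = 0.029879
savings = 1 - ratio = 1 - 0.029879 = 0.970121
as a percentage: 0.970121 * 100 = 97.01%

Space savings = 1 - 1007/33703 = 97.01%


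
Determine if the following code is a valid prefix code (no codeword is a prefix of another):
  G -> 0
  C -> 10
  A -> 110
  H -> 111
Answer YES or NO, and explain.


Checking each pair (does one codeword prefix another?):
  G='0' vs C='10': no prefix
  G='0' vs A='110': no prefix
  G='0' vs H='111': no prefix
  C='10' vs G='0': no prefix
  C='10' vs A='110': no prefix
  C='10' vs H='111': no prefix
  A='110' vs G='0': no prefix
  A='110' vs C='10': no prefix
  A='110' vs H='111': no prefix
  H='111' vs G='0': no prefix
  H='111' vs C='10': no prefix
  H='111' vs A='110': no prefix
No violation found over all pairs.

YES -- this is a valid prefix code. No codeword is a prefix of any other codeword.


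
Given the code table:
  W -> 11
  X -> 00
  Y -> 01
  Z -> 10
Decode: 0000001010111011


Decoding:
00 -> X
00 -> X
00 -> X
10 -> Z
10 -> Z
11 -> W
10 -> Z
11 -> W


Result: XXXZZWZW


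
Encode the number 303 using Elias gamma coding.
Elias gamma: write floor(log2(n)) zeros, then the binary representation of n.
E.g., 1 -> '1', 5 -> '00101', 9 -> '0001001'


num_bits = floor(log2(303)) + 1 = 9
leading_zeros = num_bits - 1 = 8
binary(303) = 100101111

Elias gamma(303) = '00000000' + '100101111' = 00000000100101111 (17 bits)


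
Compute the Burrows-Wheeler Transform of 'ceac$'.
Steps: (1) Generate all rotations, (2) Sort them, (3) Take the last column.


Rotations (sorted):
  0: $ceac -> last char: c
  1: ac$ce -> last char: e
  2: c$cea -> last char: a
  3: ceac$ -> last char: $
  4: eac$c -> last char: c


BWT = cea$c


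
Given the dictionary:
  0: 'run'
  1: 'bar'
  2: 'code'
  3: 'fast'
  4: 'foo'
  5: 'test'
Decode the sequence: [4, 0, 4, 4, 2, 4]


Look up each index in the dictionary:
  4 -> 'foo'
  0 -> 'run'
  4 -> 'foo'
  4 -> 'foo'
  2 -> 'code'
  4 -> 'foo'

Decoded: "foo run foo foo code foo"


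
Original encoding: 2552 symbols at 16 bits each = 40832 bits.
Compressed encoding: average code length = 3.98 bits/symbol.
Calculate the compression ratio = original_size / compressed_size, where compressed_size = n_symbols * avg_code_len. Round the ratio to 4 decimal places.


original_size = n_symbols * orig_bits = 2552 * 16 = 40832 bits
compressed_size = n_symbols * avg_code_len = 2552 * 3.98 = 10156.96 bits
ratio = original_size / compressed_size = 40832 / 10156.96 = 4.0201

Compression ratio = 4.0201


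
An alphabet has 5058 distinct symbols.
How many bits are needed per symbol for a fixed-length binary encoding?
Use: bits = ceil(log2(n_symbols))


log2(5058) = 12.3044
Bracket: 2^12 = 4096 < 5058 <= 2^13 = 8192
So ceil(log2(5058)) = 13

bits = ceil(log2(5058)) = ceil(12.3044) = 13 bits


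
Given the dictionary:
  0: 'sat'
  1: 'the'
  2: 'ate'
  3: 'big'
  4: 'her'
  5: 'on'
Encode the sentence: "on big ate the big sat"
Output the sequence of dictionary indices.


Look up each word in the dictionary:
  'on' -> 5
  'big' -> 3
  'ate' -> 2
  'the' -> 1
  'big' -> 3
  'sat' -> 0

Encoded: [5, 3, 2, 1, 3, 0]


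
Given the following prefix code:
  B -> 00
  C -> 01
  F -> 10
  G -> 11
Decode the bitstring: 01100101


Decoding step by step:
Bits 01 -> C
Bits 10 -> F
Bits 01 -> C
Bits 01 -> C


Decoded message: CFCC


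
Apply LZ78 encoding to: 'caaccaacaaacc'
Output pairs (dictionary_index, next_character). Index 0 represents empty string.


LZ78 encoding steps:
Dictionary: {0: ''}
Step 1: w='' (idx 0), next='c' -> output (0, 'c'), add 'c' as idx 1
Step 2: w='' (idx 0), next='a' -> output (0, 'a'), add 'a' as idx 2
Step 3: w='a' (idx 2), next='c' -> output (2, 'c'), add 'ac' as idx 3
Step 4: w='c' (idx 1), next='a' -> output (1, 'a'), add 'ca' as idx 4
Step 5: w='ac' (idx 3), next='a' -> output (3, 'a'), add 'aca' as idx 5
Step 6: w='a' (idx 2), next='a' -> output (2, 'a'), add 'aa' as idx 6
Step 7: w='c' (idx 1), next='c' -> output (1, 'c'), add 'cc' as idx 7


Encoded: [(0, 'c'), (0, 'a'), (2, 'c'), (1, 'a'), (3, 'a'), (2, 'a'), (1, 'c')]


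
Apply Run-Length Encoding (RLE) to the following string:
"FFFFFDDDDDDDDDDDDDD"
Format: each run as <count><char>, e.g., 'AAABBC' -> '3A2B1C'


Scanning runs left to right:
  i=0: run of 'F' x 5 -> '5F'
  i=5: run of 'D' x 14 -> '14D'

RLE = 5F14D


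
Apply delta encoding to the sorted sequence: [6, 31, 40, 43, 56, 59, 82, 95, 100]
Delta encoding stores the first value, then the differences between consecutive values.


First value: 6
Deltas:
  31 - 6 = 25
  40 - 31 = 9
  43 - 40 = 3
  56 - 43 = 13
  59 - 56 = 3
  82 - 59 = 23
  95 - 82 = 13
  100 - 95 = 5


Delta encoded: [6, 25, 9, 3, 13, 3, 23, 13, 5]


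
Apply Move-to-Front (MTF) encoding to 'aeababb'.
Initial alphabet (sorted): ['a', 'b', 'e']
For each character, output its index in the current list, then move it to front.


MTF encoding:
'a': index 0 in ['a', 'b', 'e'] -> ['a', 'b', 'e']
'e': index 2 in ['a', 'b', 'e'] -> ['e', 'a', 'b']
'a': index 1 in ['e', 'a', 'b'] -> ['a', 'e', 'b']
'b': index 2 in ['a', 'e', 'b'] -> ['b', 'a', 'e']
'a': index 1 in ['b', 'a', 'e'] -> ['a', 'b', 'e']
'b': index 1 in ['a', 'b', 'e'] -> ['b', 'a', 'e']
'b': index 0 in ['b', 'a', 'e'] -> ['b', 'a', 'e']


Output: [0, 2, 1, 2, 1, 1, 0]


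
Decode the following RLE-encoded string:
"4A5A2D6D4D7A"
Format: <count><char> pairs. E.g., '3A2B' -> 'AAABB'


Expanding each <count><char> pair:
  4A -> 'AAAA'
  5A -> 'AAAAA'
  2D -> 'DD'
  6D -> 'DDDDDD'
  4D -> 'DDDD'
  7A -> 'AAAAAAA'

Decoded = AAAAAAAAADDDDDDDDDDDDAAAAAAA


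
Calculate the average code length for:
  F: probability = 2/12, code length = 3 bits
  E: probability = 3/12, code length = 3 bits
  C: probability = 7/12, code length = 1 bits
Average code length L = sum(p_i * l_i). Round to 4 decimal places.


Weighted contributions p_i * l_i:
  F: (2/12) * 3 = 6/12
  E: (3/12) * 3 = 9/12
  C: (7/12) * 1 = 7/12
Sum = (6 + 9 + 7)/12 = 22/12

L = 22/12 = 1.8333 bits/symbol


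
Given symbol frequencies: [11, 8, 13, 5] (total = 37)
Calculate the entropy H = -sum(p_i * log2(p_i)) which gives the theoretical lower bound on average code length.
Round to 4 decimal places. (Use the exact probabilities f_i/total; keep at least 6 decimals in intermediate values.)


Per-symbol terms -p_i * log2(p_i) with p_i = f_i/37:
  p = 11/37 = 0.297297: log2(p) = -1.750022, -p*log2(p) = 0.520277
  p = 8/37 = 0.216216: log2(p) = -2.209453, -p*log2(p) = 0.477720
  p = 13/37 = 0.351351: log2(p) = -1.509014, -p*log2(p) = 0.530194
  p = 5/37 = 0.135135: log2(p) = -2.887525, -p*log2(p) = 0.390206
H = 0.520277 + 0.477720 + 0.530194 + 0.390206 = 1.918397

H = 1.9184 bits/symbol


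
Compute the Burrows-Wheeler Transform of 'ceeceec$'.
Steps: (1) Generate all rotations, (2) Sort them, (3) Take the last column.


Rotations (sorted):
  0: $ceeceec -> last char: c
  1: c$ceecee -> last char: e
  2: ceec$cee -> last char: e
  3: ceeceec$ -> last char: $
  4: ec$ceece -> last char: e
  5: eceec$ce -> last char: e
  6: eec$ceec -> last char: c
  7: eeceec$c -> last char: c


BWT = cee$eecc


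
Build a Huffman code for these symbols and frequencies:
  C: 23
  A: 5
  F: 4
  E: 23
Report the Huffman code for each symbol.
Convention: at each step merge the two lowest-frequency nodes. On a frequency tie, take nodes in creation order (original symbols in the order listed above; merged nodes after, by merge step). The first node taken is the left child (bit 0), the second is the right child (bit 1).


Huffman tree construction:
Step 1: Merge F(4) + A(5) = 9
Step 2: Merge (F+A)(9) + C(23) = 32
Step 3: Merge E(23) + ((F+A)+C)(32) = 55
Read each symbol's code off the tree from the root (left child = 0, right child = 1).

Codes:
  C: 11 (length 2)
  A: 101 (length 3)
  F: 100 (length 3)
  E: 0 (length 1)
Average code length: 96/55 = 1.7455 bits/symbol


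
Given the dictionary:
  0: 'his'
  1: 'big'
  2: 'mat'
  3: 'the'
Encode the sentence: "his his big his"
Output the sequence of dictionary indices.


Look up each word in the dictionary:
  'his' -> 0
  'his' -> 0
  'big' -> 1
  'his' -> 0

Encoded: [0, 0, 1, 0]


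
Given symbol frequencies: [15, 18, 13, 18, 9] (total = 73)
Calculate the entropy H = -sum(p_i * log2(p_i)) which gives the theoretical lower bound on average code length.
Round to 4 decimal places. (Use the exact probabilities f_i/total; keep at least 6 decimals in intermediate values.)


Per-symbol terms -p_i * log2(p_i) with p_i = f_i/73:
  p = 15/73 = 0.205479: log2(p) = -2.282934, -p*log2(p) = 0.469096
  p = 18/73 = 0.246575: log2(p) = -2.019900, -p*log2(p) = 0.498057
  p = 13/73 = 0.178082: log2(p) = -2.489385, -p*log2(p) = 0.443315
  p = 18/73 = 0.246575: log2(p) = -2.019900, -p*log2(p) = 0.498057
  p = 9/73 = 0.123288: log2(p) = -3.019900, -p*log2(p) = 0.372316
H = 0.469096 + 0.498057 + 0.443315 + 0.498057 + 0.372316 = 2.280841

H = 2.2808 bits/symbol


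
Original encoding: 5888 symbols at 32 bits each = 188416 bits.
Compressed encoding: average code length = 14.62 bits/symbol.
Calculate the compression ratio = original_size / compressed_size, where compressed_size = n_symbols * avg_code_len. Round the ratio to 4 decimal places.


original_size = n_symbols * orig_bits = 5888 * 32 = 188416 bits
compressed_size = n_symbols * avg_code_len = 5888 * 14.62 = 86082.56 bits
ratio = original_size / compressed_size = 188416 / 86082.56 = 2.1888

Compression ratio = 2.1888


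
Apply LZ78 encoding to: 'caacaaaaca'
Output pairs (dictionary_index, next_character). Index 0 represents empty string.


LZ78 encoding steps:
Dictionary: {0: ''}
Step 1: w='' (idx 0), next='c' -> output (0, 'c'), add 'c' as idx 1
Step 2: w='' (idx 0), next='a' -> output (0, 'a'), add 'a' as idx 2
Step 3: w='a' (idx 2), next='c' -> output (2, 'c'), add 'ac' as idx 3
Step 4: w='a' (idx 2), next='a' -> output (2, 'a'), add 'aa' as idx 4
Step 5: w='aa' (idx 4), next='c' -> output (4, 'c'), add 'aac' as idx 5
Step 6: w='a' (idx 2), end of input -> output (2, '')


Encoded: [(0, 'c'), (0, 'a'), (2, 'c'), (2, 'a'), (4, 'c'), (2, '')]


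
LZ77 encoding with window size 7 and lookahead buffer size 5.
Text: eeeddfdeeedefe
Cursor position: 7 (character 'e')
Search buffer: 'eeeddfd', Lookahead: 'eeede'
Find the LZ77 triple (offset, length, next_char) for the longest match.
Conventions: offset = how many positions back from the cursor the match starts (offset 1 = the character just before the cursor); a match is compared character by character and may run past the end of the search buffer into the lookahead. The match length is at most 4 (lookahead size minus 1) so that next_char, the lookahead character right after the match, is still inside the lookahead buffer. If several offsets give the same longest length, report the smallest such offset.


Try each offset into the search buffer:
  offset=1 (pos 6, char 'd'): match length 0
  offset=2 (pos 5, char 'f'): match length 0
  offset=3 (pos 4, char 'd'): match length 0
  offset=4 (pos 3, char 'd'): match length 0
  offset=5 (pos 2, char 'e'): match length 1
  offset=6 (pos 1, char 'e'): match length 2
  offset=7 (pos 0, char 'e'): match length 4
Longest match has length 4 at offset 7.
next_char = character at position 7 + 4 = 11 -> 'e'

Best match: offset=7, length=4 (matching 'eeed' starting at position 0)
LZ77 triple: (7, 4, 'e')


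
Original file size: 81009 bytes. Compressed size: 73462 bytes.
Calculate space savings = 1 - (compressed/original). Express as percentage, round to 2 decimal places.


ratio = compressed/original = 73462/81009 = 0.906838
savings = 1 - ratio = 1 - 0.906838 = 0.093162
as a percentage: 0.093162 * 100 = 9.32%

Space savings = 1 - 73462/81009 = 9.32%


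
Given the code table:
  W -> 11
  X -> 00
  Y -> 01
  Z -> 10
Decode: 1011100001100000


Decoding:
10 -> Z
11 -> W
10 -> Z
00 -> X
01 -> Y
10 -> Z
00 -> X
00 -> X


Result: ZWZXYZXX


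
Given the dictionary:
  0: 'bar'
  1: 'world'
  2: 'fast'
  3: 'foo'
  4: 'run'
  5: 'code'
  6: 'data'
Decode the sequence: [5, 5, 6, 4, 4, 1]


Look up each index in the dictionary:
  5 -> 'code'
  5 -> 'code'
  6 -> 'data'
  4 -> 'run'
  4 -> 'run'
  1 -> 'world'

Decoded: "code code data run run world"


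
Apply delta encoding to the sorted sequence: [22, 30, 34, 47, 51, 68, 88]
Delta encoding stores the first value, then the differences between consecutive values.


First value: 22
Deltas:
  30 - 22 = 8
  34 - 30 = 4
  47 - 34 = 13
  51 - 47 = 4
  68 - 51 = 17
  88 - 68 = 20


Delta encoded: [22, 8, 4, 13, 4, 17, 20]


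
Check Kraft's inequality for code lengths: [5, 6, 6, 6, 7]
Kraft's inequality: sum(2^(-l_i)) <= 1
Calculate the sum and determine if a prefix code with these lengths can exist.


Sum = 2^(-5) + 2^(-6) + 2^(-6) + 2^(-6) + 2^(-7)
    = 0.03125 + 0.015625 + 0.015625 + 0.015625 + 0.0078125
    = 11/128 = 0.0859375
Since 0.0859375 <= 1, Kraft's inequality IS satisfied.
A prefix code with these lengths CAN exist.

Kraft sum = 0.0859375. Satisfied.


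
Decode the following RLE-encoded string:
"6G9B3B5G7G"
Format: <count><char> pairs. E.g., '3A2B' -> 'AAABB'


Expanding each <count><char> pair:
  6G -> 'GGGGGG'
  9B -> 'BBBBBBBBB'
  3B -> 'BBB'
  5G -> 'GGGGG'
  7G -> 'GGGGGGG'

Decoded = GGGGGGBBBBBBBBBBBBGGGGGGGGGGGG


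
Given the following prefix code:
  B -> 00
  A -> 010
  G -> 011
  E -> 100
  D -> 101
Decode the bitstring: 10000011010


Decoding step by step:
Bits 100 -> E
Bits 00 -> B
Bits 011 -> G
Bits 010 -> A


Decoded message: EBGA


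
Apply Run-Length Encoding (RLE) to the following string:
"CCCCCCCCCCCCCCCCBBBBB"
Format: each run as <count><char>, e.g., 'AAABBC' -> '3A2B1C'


Scanning runs left to right:
  i=0: run of 'C' x 16 -> '16C'
  i=16: run of 'B' x 5 -> '5B'

RLE = 16C5B


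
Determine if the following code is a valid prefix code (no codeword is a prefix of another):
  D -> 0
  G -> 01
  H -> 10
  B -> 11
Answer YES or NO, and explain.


Checking each pair (does one codeword prefix another?):
  D='0' vs G='01': prefix -- VIOLATION

NO -- this is NOT a valid prefix code. D (0) is a prefix of G (01).


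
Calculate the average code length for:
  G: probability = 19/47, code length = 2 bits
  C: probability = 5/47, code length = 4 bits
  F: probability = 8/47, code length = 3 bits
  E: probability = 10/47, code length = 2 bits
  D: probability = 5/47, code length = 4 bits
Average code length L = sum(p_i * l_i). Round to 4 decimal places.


Weighted contributions p_i * l_i:
  G: (19/47) * 2 = 38/47
  C: (5/47) * 4 = 20/47
  F: (8/47) * 3 = 24/47
  E: (10/47) * 2 = 20/47
  D: (5/47) * 4 = 20/47
Sum = (38 + 20 + 24 + 20 + 20)/47 = 122/47

L = 122/47 = 2.5957 bits/symbol


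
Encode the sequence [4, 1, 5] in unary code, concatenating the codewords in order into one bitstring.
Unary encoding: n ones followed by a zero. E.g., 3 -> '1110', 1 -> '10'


Encode each number as n ones followed by a terminating 0:
  4 -> 11110 (5 bits)
  1 -> 10 (2 bits)
  5 -> 111110 (6 bits)
Total length = 5 + 2 + 6 = 13 bits.

Unary([4, 1, 5]) = 1111010111110 (13 bits)


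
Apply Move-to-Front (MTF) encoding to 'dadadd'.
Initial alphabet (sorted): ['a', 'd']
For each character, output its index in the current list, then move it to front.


MTF encoding:
'd': index 1 in ['a', 'd'] -> ['d', 'a']
'a': index 1 in ['d', 'a'] -> ['a', 'd']
'd': index 1 in ['a', 'd'] -> ['d', 'a']
'a': index 1 in ['d', 'a'] -> ['a', 'd']
'd': index 1 in ['a', 'd'] -> ['d', 'a']
'd': index 0 in ['d', 'a'] -> ['d', 'a']


Output: [1, 1, 1, 1, 1, 0]


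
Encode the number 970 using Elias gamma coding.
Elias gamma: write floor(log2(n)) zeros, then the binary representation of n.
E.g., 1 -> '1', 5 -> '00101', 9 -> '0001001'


num_bits = floor(log2(970)) + 1 = 10
leading_zeros = num_bits - 1 = 9
binary(970) = 1111001010

Elias gamma(970) = '000000000' + '1111001010' = 0000000001111001010 (19 bits)


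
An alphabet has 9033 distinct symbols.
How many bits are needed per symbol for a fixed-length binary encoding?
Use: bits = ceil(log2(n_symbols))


log2(9033) = 13.141
Bracket: 2^13 = 8192 < 9033 <= 2^14 = 16384
So ceil(log2(9033)) = 14

bits = ceil(log2(9033)) = ceil(13.141) = 14 bits


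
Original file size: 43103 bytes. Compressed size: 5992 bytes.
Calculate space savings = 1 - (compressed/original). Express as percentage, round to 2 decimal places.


ratio = compressed/original = 5992/43103 = 0.139016
savings = 1 - ratio = 1 - 0.139016 = 0.860984
as a percentage: 0.860984 * 100 = 86.1%

Space savings = 1 - 5992/43103 = 86.1%


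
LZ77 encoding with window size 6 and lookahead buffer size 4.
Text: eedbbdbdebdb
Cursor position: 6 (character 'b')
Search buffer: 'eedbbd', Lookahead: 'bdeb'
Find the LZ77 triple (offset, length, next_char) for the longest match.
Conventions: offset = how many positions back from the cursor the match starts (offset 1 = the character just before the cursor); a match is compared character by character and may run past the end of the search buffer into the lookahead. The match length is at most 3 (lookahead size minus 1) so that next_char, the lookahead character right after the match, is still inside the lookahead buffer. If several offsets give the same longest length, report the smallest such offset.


Try each offset into the search buffer:
  offset=1 (pos 5, char 'd'): match length 0
  offset=2 (pos 4, char 'b'): match length 2
  offset=3 (pos 3, char 'b'): match length 1
  offset=4 (pos 2, char 'd'): match length 0
  offset=5 (pos 1, char 'e'): match length 0
  offset=6 (pos 0, char 'e'): match length 0
Longest match has length 2 at offset 2.
next_char = character at position 6 + 2 = 8 -> 'e'

Best match: offset=2, length=2 (matching 'bd' starting at position 4)
LZ77 triple: (2, 2, 'e')


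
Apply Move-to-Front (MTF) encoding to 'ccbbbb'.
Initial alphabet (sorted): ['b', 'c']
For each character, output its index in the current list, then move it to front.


MTF encoding:
'c': index 1 in ['b', 'c'] -> ['c', 'b']
'c': index 0 in ['c', 'b'] -> ['c', 'b']
'b': index 1 in ['c', 'b'] -> ['b', 'c']
'b': index 0 in ['b', 'c'] -> ['b', 'c']
'b': index 0 in ['b', 'c'] -> ['b', 'c']
'b': index 0 in ['b', 'c'] -> ['b', 'c']


Output: [1, 0, 1, 0, 0, 0]


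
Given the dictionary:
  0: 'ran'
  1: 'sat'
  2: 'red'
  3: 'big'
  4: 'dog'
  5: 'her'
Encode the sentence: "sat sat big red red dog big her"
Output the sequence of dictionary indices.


Look up each word in the dictionary:
  'sat' -> 1
  'sat' -> 1
  'big' -> 3
  'red' -> 2
  'red' -> 2
  'dog' -> 4
  'big' -> 3
  'her' -> 5

Encoded: [1, 1, 3, 2, 2, 4, 3, 5]


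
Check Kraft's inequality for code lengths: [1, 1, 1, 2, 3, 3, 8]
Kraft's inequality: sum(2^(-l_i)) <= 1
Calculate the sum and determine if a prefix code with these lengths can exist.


Sum = 2^(-1) + 2^(-1) + 2^(-1) + 2^(-2) + 2^(-3) + 2^(-3) + 2^(-8)
    = 0.5 + 0.5 + 0.5 + 0.25 + 0.125 + 0.125 + 0.00390625
    = 513/256 = 2.00390625
Since 2.00390625 > 1, Kraft's inequality is NOT satisfied.
A prefix code with these lengths CANNOT exist.

Kraft sum = 2.00390625. Not satisfied.


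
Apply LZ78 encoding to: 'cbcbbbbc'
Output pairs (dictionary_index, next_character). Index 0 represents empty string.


LZ78 encoding steps:
Dictionary: {0: ''}
Step 1: w='' (idx 0), next='c' -> output (0, 'c'), add 'c' as idx 1
Step 2: w='' (idx 0), next='b' -> output (0, 'b'), add 'b' as idx 2
Step 3: w='c' (idx 1), next='b' -> output (1, 'b'), add 'cb' as idx 3
Step 4: w='b' (idx 2), next='b' -> output (2, 'b'), add 'bb' as idx 4
Step 5: w='b' (idx 2), next='c' -> output (2, 'c'), add 'bc' as idx 5


Encoded: [(0, 'c'), (0, 'b'), (1, 'b'), (2, 'b'), (2, 'c')]


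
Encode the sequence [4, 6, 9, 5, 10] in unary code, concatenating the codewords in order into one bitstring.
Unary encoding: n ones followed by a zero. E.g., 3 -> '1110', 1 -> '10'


Encode each number as n ones followed by a terminating 0:
  4 -> 11110 (5 bits)
  6 -> 1111110 (7 bits)
  9 -> 1111111110 (10 bits)
  5 -> 111110 (6 bits)
  10 -> 11111111110 (11 bits)
Total length = 5 + 7 + 10 + 6 + 11 = 39 bits.

Unary([4, 6, 9, 5, 10]) = 111101111110111111111011111011111111110 (39 bits)


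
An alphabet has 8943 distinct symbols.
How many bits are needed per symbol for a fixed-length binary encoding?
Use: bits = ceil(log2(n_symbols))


log2(8943) = 13.1265
Bracket: 2^13 = 8192 < 8943 <= 2^14 = 16384
So ceil(log2(8943)) = 14

bits = ceil(log2(8943)) = ceil(13.1265) = 14 bits


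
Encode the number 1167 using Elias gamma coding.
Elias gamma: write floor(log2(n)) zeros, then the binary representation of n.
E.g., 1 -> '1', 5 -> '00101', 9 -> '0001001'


num_bits = floor(log2(1167)) + 1 = 11
leading_zeros = num_bits - 1 = 10
binary(1167) = 10010001111

Elias gamma(1167) = '0000000000' + '10010001111' = 000000000010010001111 (21 bits)


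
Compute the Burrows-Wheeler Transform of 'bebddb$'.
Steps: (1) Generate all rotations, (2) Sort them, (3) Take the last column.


Rotations (sorted):
  0: $bebddb -> last char: b
  1: b$bebdd -> last char: d
  2: bddb$be -> last char: e
  3: bebddb$ -> last char: $
  4: db$bebd -> last char: d
  5: ddb$beb -> last char: b
  6: ebddb$b -> last char: b


BWT = bde$dbb


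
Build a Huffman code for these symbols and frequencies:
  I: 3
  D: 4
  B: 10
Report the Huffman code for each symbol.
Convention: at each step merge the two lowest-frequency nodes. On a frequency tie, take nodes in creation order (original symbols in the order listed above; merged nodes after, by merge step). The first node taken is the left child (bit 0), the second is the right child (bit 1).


Huffman tree construction:
Step 1: Merge I(3) + D(4) = 7
Step 2: Merge (I+D)(7) + B(10) = 17
Read each symbol's code off the tree from the root (left child = 0, right child = 1).

Codes:
  I: 00 (length 2)
  D: 01 (length 2)
  B: 1 (length 1)
Average code length: 24/17 = 1.4118 bits/symbol


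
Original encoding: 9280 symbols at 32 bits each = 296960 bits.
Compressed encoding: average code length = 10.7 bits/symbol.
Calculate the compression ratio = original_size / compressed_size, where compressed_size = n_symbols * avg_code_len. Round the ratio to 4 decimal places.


original_size = n_symbols * orig_bits = 9280 * 32 = 296960 bits
compressed_size = n_symbols * avg_code_len = 9280 * 10.7 = 99296.0 bits
ratio = original_size / compressed_size = 296960 / 99296.0 = 2.9907

Compression ratio = 2.9907


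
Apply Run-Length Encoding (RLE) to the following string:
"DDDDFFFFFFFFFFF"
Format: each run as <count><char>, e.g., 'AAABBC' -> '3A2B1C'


Scanning runs left to right:
  i=0: run of 'D' x 4 -> '4D'
  i=4: run of 'F' x 11 -> '11F'

RLE = 4D11F


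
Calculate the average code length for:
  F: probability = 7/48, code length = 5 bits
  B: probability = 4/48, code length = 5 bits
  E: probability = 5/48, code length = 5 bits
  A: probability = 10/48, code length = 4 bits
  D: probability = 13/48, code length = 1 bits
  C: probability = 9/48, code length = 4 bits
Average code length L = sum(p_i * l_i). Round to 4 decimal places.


Weighted contributions p_i * l_i:
  F: (7/48) * 5 = 35/48
  B: (4/48) * 5 = 20/48
  E: (5/48) * 5 = 25/48
  A: (10/48) * 4 = 40/48
  D: (13/48) * 1 = 13/48
  C: (9/48) * 4 = 36/48
Sum = (35 + 20 + 25 + 40 + 13 + 36)/48 = 169/48

L = 169/48 = 3.5208 bits/symbol


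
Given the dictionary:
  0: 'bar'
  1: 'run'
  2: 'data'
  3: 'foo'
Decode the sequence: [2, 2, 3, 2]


Look up each index in the dictionary:
  2 -> 'data'
  2 -> 'data'
  3 -> 'foo'
  2 -> 'data'

Decoded: "data data foo data"


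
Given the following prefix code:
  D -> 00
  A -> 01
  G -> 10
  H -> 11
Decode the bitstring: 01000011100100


Decoding step by step:
Bits 01 -> A
Bits 00 -> D
Bits 00 -> D
Bits 11 -> H
Bits 10 -> G
Bits 01 -> A
Bits 00 -> D


Decoded message: ADDHGAD


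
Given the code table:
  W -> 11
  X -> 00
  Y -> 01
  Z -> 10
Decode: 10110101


Decoding:
10 -> Z
11 -> W
01 -> Y
01 -> Y


Result: ZWYY


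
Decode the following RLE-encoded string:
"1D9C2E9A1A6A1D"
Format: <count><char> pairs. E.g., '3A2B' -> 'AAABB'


Expanding each <count><char> pair:
  1D -> 'D'
  9C -> 'CCCCCCCCC'
  2E -> 'EE'
  9A -> 'AAAAAAAAA'
  1A -> 'A'
  6A -> 'AAAAAA'
  1D -> 'D'

Decoded = DCCCCCCCCCEEAAAAAAAAAAAAAAAAD


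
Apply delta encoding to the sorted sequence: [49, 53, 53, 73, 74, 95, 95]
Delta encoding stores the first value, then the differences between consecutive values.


First value: 49
Deltas:
  53 - 49 = 4
  53 - 53 = 0
  73 - 53 = 20
  74 - 73 = 1
  95 - 74 = 21
  95 - 95 = 0


Delta encoded: [49, 4, 0, 20, 1, 21, 0]


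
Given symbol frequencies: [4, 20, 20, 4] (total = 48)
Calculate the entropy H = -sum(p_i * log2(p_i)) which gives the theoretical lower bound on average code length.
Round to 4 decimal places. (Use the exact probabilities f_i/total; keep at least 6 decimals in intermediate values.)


Per-symbol terms -p_i * log2(p_i) with p_i = f_i/48:
  p = 4/48 = 0.083333: log2(p) = -3.584963, -p*log2(p) = 0.298747
  p = 20/48 = 0.416667: log2(p) = -1.263034, -p*log2(p) = 0.526264
  p = 20/48 = 0.416667: log2(p) = -1.263034, -p*log2(p) = 0.526264
  p = 4/48 = 0.083333: log2(p) = -3.584963, -p*log2(p) = 0.298747
H = 0.298747 + 0.526264 + 0.526264 + 0.298747 = 1.650022

H = 1.65 bits/symbol


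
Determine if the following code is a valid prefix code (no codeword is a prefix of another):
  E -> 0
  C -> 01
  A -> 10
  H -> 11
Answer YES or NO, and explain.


Checking each pair (does one codeword prefix another?):
  E='0' vs C='01': prefix -- VIOLATION

NO -- this is NOT a valid prefix code. E (0) is a prefix of C (01).


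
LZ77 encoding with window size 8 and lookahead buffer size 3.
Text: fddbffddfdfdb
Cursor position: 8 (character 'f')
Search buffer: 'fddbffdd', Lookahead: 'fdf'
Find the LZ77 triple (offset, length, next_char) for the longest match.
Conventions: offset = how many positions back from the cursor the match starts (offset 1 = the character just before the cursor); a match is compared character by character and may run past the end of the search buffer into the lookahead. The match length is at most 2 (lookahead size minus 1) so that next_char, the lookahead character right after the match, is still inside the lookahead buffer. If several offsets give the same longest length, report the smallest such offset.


Try each offset into the search buffer:
  offset=1 (pos 7, char 'd'): match length 0
  offset=2 (pos 6, char 'd'): match length 0
  offset=3 (pos 5, char 'f'): match length 2
  offset=4 (pos 4, char 'f'): match length 1
  offset=5 (pos 3, char 'b'): match length 0
  offset=6 (pos 2, char 'd'): match length 0
  offset=7 (pos 1, char 'd'): match length 0
  offset=8 (pos 0, char 'f'): match length 2
Longest match has length 2, found at offsets 3, 8; take the smallest, offset 3.
next_char = character at position 8 + 2 = 10 -> 'f'

Best match: offset=3, length=2 (matching 'fd' starting at position 5)
LZ77 triple: (3, 2, 'f')


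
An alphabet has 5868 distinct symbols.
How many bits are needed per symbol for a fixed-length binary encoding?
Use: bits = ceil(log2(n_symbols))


log2(5868) = 12.5187
Bracket: 2^12 = 4096 < 5868 <= 2^13 = 8192
So ceil(log2(5868)) = 13

bits = ceil(log2(5868)) = ceil(12.5187) = 13 bits


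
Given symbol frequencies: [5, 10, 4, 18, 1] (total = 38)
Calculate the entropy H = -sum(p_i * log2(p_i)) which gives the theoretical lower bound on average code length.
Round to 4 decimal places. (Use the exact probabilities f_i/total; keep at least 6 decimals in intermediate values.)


Per-symbol terms -p_i * log2(p_i) with p_i = f_i/38:
  p = 5/38 = 0.131579: log2(p) = -2.925999, -p*log2(p) = 0.385000
  p = 10/38 = 0.263158: log2(p) = -1.925999, -p*log2(p) = 0.506842
  p = 4/38 = 0.105263: log2(p) = -3.247928, -p*log2(p) = 0.341887
  p = 18/38 = 0.473684: log2(p) = -1.078003, -p*log2(p) = 0.510633
  p = 1/38 = 0.026316: log2(p) = -5.247928, -p*log2(p) = 0.138103
H = 0.385000 + 0.506842 + 0.341887 + 0.510633 + 0.138103 = 1.882465

H = 1.8825 bits/symbol


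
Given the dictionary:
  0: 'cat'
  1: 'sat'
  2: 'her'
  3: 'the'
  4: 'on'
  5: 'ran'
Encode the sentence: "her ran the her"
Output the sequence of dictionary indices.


Look up each word in the dictionary:
  'her' -> 2
  'ran' -> 5
  'the' -> 3
  'her' -> 2

Encoded: [2, 5, 3, 2]


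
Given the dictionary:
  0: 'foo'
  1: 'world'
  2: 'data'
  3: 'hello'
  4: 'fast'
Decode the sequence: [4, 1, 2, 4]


Look up each index in the dictionary:
  4 -> 'fast'
  1 -> 'world'
  2 -> 'data'
  4 -> 'fast'

Decoded: "fast world data fast"


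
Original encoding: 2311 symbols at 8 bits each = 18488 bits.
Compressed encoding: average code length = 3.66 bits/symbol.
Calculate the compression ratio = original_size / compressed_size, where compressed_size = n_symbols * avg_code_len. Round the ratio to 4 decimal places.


original_size = n_symbols * orig_bits = 2311 * 8 = 18488 bits
compressed_size = n_symbols * avg_code_len = 2311 * 3.66 = 8458.26 bits
ratio = original_size / compressed_size = 18488 / 8458.26 = 2.1858

Compression ratio = 2.1858


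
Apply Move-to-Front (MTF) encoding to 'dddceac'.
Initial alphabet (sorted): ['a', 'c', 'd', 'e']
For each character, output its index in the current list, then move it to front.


MTF encoding:
'd': index 2 in ['a', 'c', 'd', 'e'] -> ['d', 'a', 'c', 'e']
'd': index 0 in ['d', 'a', 'c', 'e'] -> ['d', 'a', 'c', 'e']
'd': index 0 in ['d', 'a', 'c', 'e'] -> ['d', 'a', 'c', 'e']
'c': index 2 in ['d', 'a', 'c', 'e'] -> ['c', 'd', 'a', 'e']
'e': index 3 in ['c', 'd', 'a', 'e'] -> ['e', 'c', 'd', 'a']
'a': index 3 in ['e', 'c', 'd', 'a'] -> ['a', 'e', 'c', 'd']
'c': index 2 in ['a', 'e', 'c', 'd'] -> ['c', 'a', 'e', 'd']


Output: [2, 0, 0, 2, 3, 3, 2]


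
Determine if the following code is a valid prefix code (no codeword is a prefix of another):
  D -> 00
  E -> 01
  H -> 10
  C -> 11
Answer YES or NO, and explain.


Checking each pair (does one codeword prefix another?):
  D='00' vs E='01': no prefix
  D='00' vs H='10': no prefix
  D='00' vs C='11': no prefix
  E='01' vs D='00': no prefix
  E='01' vs H='10': no prefix
  E='01' vs C='11': no prefix
  H='10' vs D='00': no prefix
  H='10' vs E='01': no prefix
  H='10' vs C='11': no prefix
  C='11' vs D='00': no prefix
  C='11' vs E='01': no prefix
  C='11' vs H='10': no prefix
No violation found over all pairs.

YES -- this is a valid prefix code. No codeword is a prefix of any other codeword.


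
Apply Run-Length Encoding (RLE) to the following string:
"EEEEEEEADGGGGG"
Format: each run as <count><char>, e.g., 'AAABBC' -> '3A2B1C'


Scanning runs left to right:
  i=0: run of 'E' x 7 -> '7E'
  i=7: run of 'A' x 1 -> '1A'
  i=8: run of 'D' x 1 -> '1D'
  i=9: run of 'G' x 5 -> '5G'

RLE = 7E1A1D5G


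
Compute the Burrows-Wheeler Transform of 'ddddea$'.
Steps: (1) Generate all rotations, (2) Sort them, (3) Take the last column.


Rotations (sorted):
  0: $ddddea -> last char: a
  1: a$dddde -> last char: e
  2: ddddea$ -> last char: $
  3: dddea$d -> last char: d
  4: ddea$dd -> last char: d
  5: dea$ddd -> last char: d
  6: ea$dddd -> last char: d


BWT = ae$dddd


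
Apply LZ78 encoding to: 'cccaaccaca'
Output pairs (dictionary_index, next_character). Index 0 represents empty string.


LZ78 encoding steps:
Dictionary: {0: ''}
Step 1: w='' (idx 0), next='c' -> output (0, 'c'), add 'c' as idx 1
Step 2: w='c' (idx 1), next='c' -> output (1, 'c'), add 'cc' as idx 2
Step 3: w='' (idx 0), next='a' -> output (0, 'a'), add 'a' as idx 3
Step 4: w='a' (idx 3), next='c' -> output (3, 'c'), add 'ac' as idx 4
Step 5: w='c' (idx 1), next='a' -> output (1, 'a'), add 'ca' as idx 5
Step 6: w='ca' (idx 5), end of input -> output (5, '')


Encoded: [(0, 'c'), (1, 'c'), (0, 'a'), (3, 'c'), (1, 'a'), (5, '')]


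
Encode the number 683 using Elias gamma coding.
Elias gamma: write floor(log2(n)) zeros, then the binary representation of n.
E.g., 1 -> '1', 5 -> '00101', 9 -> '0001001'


num_bits = floor(log2(683)) + 1 = 10
leading_zeros = num_bits - 1 = 9
binary(683) = 1010101011

Elias gamma(683) = '000000000' + '1010101011' = 0000000001010101011 (19 bits)


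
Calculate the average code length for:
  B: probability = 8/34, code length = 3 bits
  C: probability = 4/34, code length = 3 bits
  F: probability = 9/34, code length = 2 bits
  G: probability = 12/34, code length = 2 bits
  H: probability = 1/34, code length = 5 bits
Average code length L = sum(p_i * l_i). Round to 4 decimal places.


Weighted contributions p_i * l_i:
  B: (8/34) * 3 = 24/34
  C: (4/34) * 3 = 12/34
  F: (9/34) * 2 = 18/34
  G: (12/34) * 2 = 24/34
  H: (1/34) * 5 = 5/34
Sum = (24 + 12 + 18 + 24 + 5)/34 = 83/34

L = 83/34 = 2.4412 bits/symbol


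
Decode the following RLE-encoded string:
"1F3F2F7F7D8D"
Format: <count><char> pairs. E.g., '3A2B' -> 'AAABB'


Expanding each <count><char> pair:
  1F -> 'F'
  3F -> 'FFF'
  2F -> 'FF'
  7F -> 'FFFFFFF'
  7D -> 'DDDDDDD'
  8D -> 'DDDDDDDD'

Decoded = FFFFFFFFFFFFFDDDDDDDDDDDDDDD


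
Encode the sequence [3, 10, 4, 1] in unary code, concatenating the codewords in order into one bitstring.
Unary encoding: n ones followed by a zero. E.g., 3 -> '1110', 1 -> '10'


Encode each number as n ones followed by a terminating 0:
  3 -> 1110 (4 bits)
  10 -> 11111111110 (11 bits)
  4 -> 11110 (5 bits)
  1 -> 10 (2 bits)
Total length = 4 + 11 + 5 + 2 = 22 bits.

Unary([3, 10, 4, 1]) = 1110111111111101111010 (22 bits)


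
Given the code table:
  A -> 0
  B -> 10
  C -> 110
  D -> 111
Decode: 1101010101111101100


Decoding:
110 -> C
10 -> B
10 -> B
10 -> B
111 -> D
110 -> C
110 -> C
0 -> A


Result: CBBBDCCA


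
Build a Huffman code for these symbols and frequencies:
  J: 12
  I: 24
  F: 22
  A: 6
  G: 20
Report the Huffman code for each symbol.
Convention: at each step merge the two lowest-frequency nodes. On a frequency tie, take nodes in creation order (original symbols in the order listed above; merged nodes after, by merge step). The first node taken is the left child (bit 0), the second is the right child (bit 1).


Huffman tree construction:
Step 1: Merge A(6) + J(12) = 18
Step 2: Merge (A+J)(18) + G(20) = 38
Step 3: Merge F(22) + I(24) = 46
Step 4: Merge ((A+J)+G)(38) + (F+I)(46) = 84
Read each symbol's code off the tree from the root (left child = 0, right child = 1).

Codes:
  J: 001 (length 3)
  I: 11 (length 2)
  F: 10 (length 2)
  A: 000 (length 3)
  G: 01 (length 2)
Average code length: 186/84 = 2.2143 bits/symbol


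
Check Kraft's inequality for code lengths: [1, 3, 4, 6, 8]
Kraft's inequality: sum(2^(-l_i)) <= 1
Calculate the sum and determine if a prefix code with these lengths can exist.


Sum = 2^(-1) + 2^(-3) + 2^(-4) + 2^(-6) + 2^(-8)
    = 0.5 + 0.125 + 0.0625 + 0.015625 + 0.00390625
    = 181/256 = 0.70703125
Since 0.70703125 <= 1, Kraft's inequality IS satisfied.
A prefix code with these lengths CAN exist.

Kraft sum = 0.70703125. Satisfied.


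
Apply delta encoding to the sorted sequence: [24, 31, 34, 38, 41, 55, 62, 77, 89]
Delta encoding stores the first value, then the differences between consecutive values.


First value: 24
Deltas:
  31 - 24 = 7
  34 - 31 = 3
  38 - 34 = 4
  41 - 38 = 3
  55 - 41 = 14
  62 - 55 = 7
  77 - 62 = 15
  89 - 77 = 12


Delta encoded: [24, 7, 3, 4, 3, 14, 7, 15, 12]


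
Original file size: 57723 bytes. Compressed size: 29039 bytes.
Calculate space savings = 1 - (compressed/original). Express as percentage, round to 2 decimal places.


ratio = compressed/original = 29039/57723 = 0.503075
savings = 1 - ratio = 1 - 0.503075 = 0.496925
as a percentage: 0.496925 * 100 = 49.69%

Space savings = 1 - 29039/57723 = 49.69%


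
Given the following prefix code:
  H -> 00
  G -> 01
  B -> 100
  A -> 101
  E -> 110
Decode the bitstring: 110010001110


Decoding step by step:
Bits 110 -> E
Bits 01 -> G
Bits 00 -> H
Bits 01 -> G
Bits 110 -> E


Decoded message: EGHGE


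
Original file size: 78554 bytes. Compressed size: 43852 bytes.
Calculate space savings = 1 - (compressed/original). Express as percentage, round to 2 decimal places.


ratio = compressed/original = 43852/78554 = 0.55824
savings = 1 - ratio = 1 - 0.55824 = 0.44176
as a percentage: 0.44176 * 100 = 44.18%

Space savings = 1 - 43852/78554 = 44.18%


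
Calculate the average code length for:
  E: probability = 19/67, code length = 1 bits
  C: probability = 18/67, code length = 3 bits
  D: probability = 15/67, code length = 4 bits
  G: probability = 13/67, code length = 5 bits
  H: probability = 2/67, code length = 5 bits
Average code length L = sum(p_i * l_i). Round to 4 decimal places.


Weighted contributions p_i * l_i:
  E: (19/67) * 1 = 19/67
  C: (18/67) * 3 = 54/67
  D: (15/67) * 4 = 60/67
  G: (13/67) * 5 = 65/67
  H: (2/67) * 5 = 10/67
Sum = (19 + 54 + 60 + 65 + 10)/67 = 208/67

L = 208/67 = 3.1045 bits/symbol
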